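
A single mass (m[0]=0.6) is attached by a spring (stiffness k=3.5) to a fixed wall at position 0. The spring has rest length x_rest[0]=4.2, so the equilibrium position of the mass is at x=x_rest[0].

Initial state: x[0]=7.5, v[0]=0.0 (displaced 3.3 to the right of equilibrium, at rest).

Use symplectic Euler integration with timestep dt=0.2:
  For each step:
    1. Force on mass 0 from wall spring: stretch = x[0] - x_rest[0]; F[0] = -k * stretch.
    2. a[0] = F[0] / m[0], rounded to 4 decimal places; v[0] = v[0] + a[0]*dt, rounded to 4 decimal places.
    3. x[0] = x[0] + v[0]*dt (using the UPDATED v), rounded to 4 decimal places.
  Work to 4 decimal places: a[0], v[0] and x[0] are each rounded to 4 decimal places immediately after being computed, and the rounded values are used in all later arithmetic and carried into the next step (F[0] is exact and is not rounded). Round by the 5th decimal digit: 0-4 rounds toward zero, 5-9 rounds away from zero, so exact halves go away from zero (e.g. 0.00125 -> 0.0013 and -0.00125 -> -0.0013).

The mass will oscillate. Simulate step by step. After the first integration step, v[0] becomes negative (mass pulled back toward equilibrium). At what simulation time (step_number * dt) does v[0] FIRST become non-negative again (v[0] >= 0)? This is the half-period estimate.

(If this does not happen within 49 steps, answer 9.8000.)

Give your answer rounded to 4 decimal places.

Answer: 1.4000

Derivation:
Step 0: x=[7.5000] v=[0.0000]
Step 1: x=[6.7300] v=[-3.8500]
Step 2: x=[5.3697] v=[-6.8017]
Step 3: x=[3.7364] v=[-8.1664]
Step 4: x=[2.2113] v=[-7.6255]
Step 5: x=[1.1502] v=[-5.3053]
Step 6: x=[0.8008] v=[-1.7472]
Step 7: x=[1.2445] v=[2.2185]
First v>=0 after going negative at step 7, time=1.4000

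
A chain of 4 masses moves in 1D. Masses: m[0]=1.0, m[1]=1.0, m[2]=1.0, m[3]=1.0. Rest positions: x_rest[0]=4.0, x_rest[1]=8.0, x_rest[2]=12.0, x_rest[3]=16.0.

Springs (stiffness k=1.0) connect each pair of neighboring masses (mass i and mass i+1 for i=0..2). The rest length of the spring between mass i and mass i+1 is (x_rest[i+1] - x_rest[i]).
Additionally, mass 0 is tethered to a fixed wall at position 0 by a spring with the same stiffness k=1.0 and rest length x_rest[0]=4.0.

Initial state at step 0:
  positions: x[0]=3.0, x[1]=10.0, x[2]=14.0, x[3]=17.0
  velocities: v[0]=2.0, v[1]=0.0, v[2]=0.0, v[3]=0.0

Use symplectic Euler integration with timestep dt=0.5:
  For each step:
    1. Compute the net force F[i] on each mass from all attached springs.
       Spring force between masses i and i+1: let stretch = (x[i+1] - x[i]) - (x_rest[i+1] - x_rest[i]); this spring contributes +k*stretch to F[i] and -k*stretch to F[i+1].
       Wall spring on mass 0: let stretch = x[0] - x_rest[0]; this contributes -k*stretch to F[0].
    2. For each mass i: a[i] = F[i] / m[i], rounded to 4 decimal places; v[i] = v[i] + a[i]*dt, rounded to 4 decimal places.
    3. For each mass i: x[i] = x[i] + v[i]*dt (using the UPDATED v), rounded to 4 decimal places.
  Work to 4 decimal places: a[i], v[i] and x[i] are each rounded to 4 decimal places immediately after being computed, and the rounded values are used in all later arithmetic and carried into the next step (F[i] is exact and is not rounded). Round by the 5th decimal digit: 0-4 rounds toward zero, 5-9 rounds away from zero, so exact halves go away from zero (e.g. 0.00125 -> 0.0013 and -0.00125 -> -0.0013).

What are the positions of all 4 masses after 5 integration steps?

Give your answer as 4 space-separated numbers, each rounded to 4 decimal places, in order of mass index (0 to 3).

Answer: 4.5489 10.1213 12.7178 17.4786

Derivation:
Step 0: x=[3.0000 10.0000 14.0000 17.0000] v=[2.0000 0.0000 0.0000 0.0000]
Step 1: x=[5.0000 9.2500 13.7500 17.2500] v=[4.0000 -1.5000 -0.5000 0.5000]
Step 2: x=[6.8125 8.5625 13.2500 17.6250] v=[3.6250 -1.3750 -1.0000 0.7500]
Step 3: x=[7.3594 8.6094 12.6719 17.9063] v=[1.0938 0.0938 -1.1563 0.5625]
Step 4: x=[6.3790 9.3595 12.3867 17.8790] v=[-1.9609 1.5001 -0.5704 -0.0547]
Step 5: x=[4.5489 10.1213 12.7178 17.4786] v=[-3.6602 1.5235 0.6622 -0.8009]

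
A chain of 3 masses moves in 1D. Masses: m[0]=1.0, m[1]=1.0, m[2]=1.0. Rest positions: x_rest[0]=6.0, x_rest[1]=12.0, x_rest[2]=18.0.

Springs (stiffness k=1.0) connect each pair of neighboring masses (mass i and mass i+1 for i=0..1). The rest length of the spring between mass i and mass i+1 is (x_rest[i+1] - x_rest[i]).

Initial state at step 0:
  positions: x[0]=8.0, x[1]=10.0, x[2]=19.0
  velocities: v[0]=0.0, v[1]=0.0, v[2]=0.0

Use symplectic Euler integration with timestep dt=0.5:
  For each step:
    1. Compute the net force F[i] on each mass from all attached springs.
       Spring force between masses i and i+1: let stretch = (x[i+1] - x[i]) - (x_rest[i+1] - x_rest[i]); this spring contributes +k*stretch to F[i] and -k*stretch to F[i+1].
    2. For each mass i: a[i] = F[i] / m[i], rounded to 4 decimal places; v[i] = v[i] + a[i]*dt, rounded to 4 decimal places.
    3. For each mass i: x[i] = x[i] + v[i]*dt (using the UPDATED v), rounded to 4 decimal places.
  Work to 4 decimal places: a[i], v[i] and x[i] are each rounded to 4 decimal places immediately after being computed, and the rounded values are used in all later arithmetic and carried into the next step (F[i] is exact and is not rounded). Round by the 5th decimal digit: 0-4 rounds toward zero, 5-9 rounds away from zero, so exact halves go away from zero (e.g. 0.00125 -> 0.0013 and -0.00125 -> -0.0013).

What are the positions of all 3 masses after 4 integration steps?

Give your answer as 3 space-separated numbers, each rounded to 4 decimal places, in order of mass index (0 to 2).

Step 0: x=[8.0000 10.0000 19.0000] v=[0.0000 0.0000 0.0000]
Step 1: x=[7.0000 11.7500 18.2500] v=[-2.0000 3.5000 -1.5000]
Step 2: x=[5.6875 13.9375 17.3750] v=[-2.6250 4.3750 -1.7500]
Step 3: x=[4.9375 14.9219 17.1406] v=[-1.5000 1.9688 -0.4688]
Step 4: x=[5.1836 13.9649 17.8516] v=[0.4922 -1.9141 1.4219]

Answer: 5.1836 13.9649 17.8516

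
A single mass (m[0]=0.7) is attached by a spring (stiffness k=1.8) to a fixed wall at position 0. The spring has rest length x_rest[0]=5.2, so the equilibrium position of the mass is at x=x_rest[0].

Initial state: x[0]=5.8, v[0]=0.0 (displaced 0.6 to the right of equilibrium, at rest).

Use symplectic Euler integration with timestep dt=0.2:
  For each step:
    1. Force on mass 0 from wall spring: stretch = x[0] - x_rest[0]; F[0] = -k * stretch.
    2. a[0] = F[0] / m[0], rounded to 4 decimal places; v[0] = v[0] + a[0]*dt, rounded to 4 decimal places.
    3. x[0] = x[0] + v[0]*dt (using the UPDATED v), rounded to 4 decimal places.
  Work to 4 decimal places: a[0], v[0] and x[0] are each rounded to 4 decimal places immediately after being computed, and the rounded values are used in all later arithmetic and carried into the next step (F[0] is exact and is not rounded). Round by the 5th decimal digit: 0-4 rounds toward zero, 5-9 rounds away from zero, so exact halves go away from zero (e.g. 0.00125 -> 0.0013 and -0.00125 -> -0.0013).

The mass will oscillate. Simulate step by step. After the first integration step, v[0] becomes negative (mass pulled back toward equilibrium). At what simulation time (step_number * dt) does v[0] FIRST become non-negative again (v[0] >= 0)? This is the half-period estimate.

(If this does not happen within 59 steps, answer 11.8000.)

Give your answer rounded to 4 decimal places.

Answer: 2.0000

Derivation:
Step 0: x=[5.8000] v=[0.0000]
Step 1: x=[5.7383] v=[-0.3086]
Step 2: x=[5.6212] v=[-0.5854]
Step 3: x=[5.4608] v=[-0.8020]
Step 4: x=[5.2736] v=[-0.9361]
Step 5: x=[5.0788] v=[-0.9740]
Step 6: x=[4.8965] v=[-0.9117]
Step 7: x=[4.7454] v=[-0.7556]
Step 8: x=[4.6410] v=[-0.5218]
Step 9: x=[4.5941] v=[-0.2343]
Step 10: x=[4.6096] v=[0.0773]
First v>=0 after going negative at step 10, time=2.0000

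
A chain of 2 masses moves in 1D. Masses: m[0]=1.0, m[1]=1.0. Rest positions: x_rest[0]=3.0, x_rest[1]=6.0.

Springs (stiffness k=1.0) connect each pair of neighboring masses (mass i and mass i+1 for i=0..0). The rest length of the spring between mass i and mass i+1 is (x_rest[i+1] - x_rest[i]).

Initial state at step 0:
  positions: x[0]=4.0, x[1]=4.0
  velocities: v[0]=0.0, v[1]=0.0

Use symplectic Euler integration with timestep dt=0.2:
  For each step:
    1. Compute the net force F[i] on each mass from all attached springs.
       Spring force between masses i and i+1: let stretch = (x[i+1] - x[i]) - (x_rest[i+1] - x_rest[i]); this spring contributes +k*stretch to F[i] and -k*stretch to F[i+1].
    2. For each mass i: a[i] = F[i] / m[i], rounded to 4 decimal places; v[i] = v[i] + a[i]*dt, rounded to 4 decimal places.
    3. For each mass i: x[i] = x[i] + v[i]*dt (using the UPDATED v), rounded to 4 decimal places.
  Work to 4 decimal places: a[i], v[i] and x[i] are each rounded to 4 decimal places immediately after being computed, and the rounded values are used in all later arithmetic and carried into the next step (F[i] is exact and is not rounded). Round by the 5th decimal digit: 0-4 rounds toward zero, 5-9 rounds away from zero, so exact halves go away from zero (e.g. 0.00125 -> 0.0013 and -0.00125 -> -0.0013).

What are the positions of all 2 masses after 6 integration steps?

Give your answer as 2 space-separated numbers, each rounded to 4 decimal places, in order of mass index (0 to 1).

Answer: 2.0903 5.9097

Derivation:
Step 0: x=[4.0000 4.0000] v=[0.0000 0.0000]
Step 1: x=[3.8800 4.1200] v=[-0.6000 0.6000]
Step 2: x=[3.6496 4.3504] v=[-1.1520 1.1520]
Step 3: x=[3.3272 4.6728] v=[-1.6118 1.6118]
Step 4: x=[2.9387 5.0613] v=[-1.9427 1.9427]
Step 5: x=[2.5151 5.4849] v=[-2.1182 2.1182]
Step 6: x=[2.0903 5.9097] v=[-2.1242 2.1242]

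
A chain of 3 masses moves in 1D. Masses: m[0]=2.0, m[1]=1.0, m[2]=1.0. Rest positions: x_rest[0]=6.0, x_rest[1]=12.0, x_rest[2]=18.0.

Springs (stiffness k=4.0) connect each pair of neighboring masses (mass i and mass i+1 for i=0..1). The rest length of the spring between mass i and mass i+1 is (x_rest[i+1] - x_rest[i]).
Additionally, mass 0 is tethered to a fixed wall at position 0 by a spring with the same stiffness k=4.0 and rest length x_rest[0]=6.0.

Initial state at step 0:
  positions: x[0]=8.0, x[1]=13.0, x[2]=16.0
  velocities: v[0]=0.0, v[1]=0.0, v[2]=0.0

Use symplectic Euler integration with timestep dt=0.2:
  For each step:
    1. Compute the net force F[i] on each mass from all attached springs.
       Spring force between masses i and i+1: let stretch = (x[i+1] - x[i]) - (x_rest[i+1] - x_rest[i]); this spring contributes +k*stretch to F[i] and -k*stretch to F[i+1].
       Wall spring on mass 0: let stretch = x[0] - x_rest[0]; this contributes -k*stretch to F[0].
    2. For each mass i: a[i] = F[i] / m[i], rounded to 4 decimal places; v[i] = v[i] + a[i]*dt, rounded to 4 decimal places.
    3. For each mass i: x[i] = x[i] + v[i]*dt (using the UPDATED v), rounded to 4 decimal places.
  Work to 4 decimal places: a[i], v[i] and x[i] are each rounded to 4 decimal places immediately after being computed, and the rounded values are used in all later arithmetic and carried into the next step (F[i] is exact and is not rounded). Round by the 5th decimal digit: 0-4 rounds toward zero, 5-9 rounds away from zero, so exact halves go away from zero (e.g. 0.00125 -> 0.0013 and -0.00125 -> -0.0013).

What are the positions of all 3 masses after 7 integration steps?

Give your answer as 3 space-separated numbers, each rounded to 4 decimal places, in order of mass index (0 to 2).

Step 0: x=[8.0000 13.0000 16.0000] v=[0.0000 0.0000 0.0000]
Step 1: x=[7.7600 12.6800 16.4800] v=[-1.2000 -1.6000 2.4000]
Step 2: x=[7.2928 12.1808 17.3120] v=[-2.3360 -2.4960 4.1600]
Step 3: x=[6.6332 11.7205 18.2830] v=[-3.2979 -2.3014 4.8550]
Step 4: x=[5.8499 11.4963 19.1640] v=[-3.9163 -1.1212 4.4050]
Step 5: x=[5.0504 11.5955 19.7782] v=[-3.9977 0.4958 3.0708]
Step 6: x=[4.3704 11.9567 20.0431] v=[-3.3998 1.8059 1.3246]
Step 7: x=[3.9477 12.3979 19.9742] v=[-2.1134 2.2060 -0.3445]

Answer: 3.9477 12.3979 19.9742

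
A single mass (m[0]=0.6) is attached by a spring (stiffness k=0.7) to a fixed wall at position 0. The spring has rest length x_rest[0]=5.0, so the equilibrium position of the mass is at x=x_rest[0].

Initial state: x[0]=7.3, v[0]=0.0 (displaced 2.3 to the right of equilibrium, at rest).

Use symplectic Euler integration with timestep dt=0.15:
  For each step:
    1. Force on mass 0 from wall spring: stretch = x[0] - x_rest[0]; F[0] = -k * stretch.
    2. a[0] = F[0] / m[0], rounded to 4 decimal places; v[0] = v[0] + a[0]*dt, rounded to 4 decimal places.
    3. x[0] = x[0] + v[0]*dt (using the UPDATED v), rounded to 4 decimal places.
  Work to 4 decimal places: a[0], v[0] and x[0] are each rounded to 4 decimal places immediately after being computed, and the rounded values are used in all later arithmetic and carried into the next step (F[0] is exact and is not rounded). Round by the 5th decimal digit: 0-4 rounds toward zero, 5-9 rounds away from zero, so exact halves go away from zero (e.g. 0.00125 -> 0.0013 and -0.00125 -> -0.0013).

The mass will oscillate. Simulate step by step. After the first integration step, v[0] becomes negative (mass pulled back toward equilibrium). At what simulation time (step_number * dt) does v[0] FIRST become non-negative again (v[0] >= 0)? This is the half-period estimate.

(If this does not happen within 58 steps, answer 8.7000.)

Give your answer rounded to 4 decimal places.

Answer: 3.0000

Derivation:
Step 0: x=[7.3000] v=[0.0000]
Step 1: x=[7.2396] v=[-0.4025]
Step 2: x=[7.1204] v=[-0.7944]
Step 3: x=[6.9456] v=[-1.1655]
Step 4: x=[6.7197] v=[-1.5060]
Step 5: x=[6.4487] v=[-1.8069]
Step 6: x=[6.1396] v=[-2.0604]
Step 7: x=[5.8006] v=[-2.2598]
Step 8: x=[5.4406] v=[-2.3999]
Step 9: x=[5.0691] v=[-2.4770]
Step 10: x=[4.6957] v=[-2.4891]
Step 11: x=[4.3303] v=[-2.4359]
Step 12: x=[3.9825] v=[-2.3187]
Step 13: x=[3.6614] v=[-2.1406]
Step 14: x=[3.3755] v=[-1.9063]
Step 15: x=[3.1322] v=[-1.6220]
Step 16: x=[2.9379] v=[-1.2951]
Step 17: x=[2.7978] v=[-0.9342]
Step 18: x=[2.7155] v=[-0.5488]
Step 19: x=[2.6932] v=[-0.1490]
Step 20: x=[2.7314] v=[0.2547]
First v>=0 after going negative at step 20, time=3.0000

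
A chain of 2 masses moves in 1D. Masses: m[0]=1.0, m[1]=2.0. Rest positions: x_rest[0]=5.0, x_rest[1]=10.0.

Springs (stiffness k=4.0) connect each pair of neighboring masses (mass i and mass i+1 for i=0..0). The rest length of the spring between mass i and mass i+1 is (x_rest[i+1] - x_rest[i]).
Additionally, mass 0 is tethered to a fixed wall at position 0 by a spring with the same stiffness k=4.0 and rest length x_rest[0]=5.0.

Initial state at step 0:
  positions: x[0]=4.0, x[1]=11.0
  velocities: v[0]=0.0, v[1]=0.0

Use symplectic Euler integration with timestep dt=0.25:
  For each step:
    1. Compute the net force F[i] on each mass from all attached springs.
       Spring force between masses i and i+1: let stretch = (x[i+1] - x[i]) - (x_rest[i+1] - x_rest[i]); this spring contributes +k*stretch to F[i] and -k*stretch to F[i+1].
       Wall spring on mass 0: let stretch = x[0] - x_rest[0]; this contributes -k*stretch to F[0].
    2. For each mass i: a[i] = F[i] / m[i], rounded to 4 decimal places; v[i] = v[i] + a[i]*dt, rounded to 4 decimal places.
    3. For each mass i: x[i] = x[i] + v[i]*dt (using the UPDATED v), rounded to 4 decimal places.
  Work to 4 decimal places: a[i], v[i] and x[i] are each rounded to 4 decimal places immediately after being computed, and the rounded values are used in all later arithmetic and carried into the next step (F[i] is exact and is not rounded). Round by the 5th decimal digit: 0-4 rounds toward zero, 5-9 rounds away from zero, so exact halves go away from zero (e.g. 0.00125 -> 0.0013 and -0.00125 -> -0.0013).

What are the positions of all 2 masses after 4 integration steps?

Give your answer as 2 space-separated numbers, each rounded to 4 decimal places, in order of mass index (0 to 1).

Step 0: x=[4.0000 11.0000] v=[0.0000 0.0000]
Step 1: x=[4.7500 10.7500] v=[3.0000 -1.0000]
Step 2: x=[5.8125 10.3750] v=[4.2500 -1.5000]
Step 3: x=[6.5625 10.0547] v=[3.0000 -1.2813]
Step 4: x=[6.5449 9.9229] v=[-0.0703 -0.5274]

Answer: 6.5449 9.9229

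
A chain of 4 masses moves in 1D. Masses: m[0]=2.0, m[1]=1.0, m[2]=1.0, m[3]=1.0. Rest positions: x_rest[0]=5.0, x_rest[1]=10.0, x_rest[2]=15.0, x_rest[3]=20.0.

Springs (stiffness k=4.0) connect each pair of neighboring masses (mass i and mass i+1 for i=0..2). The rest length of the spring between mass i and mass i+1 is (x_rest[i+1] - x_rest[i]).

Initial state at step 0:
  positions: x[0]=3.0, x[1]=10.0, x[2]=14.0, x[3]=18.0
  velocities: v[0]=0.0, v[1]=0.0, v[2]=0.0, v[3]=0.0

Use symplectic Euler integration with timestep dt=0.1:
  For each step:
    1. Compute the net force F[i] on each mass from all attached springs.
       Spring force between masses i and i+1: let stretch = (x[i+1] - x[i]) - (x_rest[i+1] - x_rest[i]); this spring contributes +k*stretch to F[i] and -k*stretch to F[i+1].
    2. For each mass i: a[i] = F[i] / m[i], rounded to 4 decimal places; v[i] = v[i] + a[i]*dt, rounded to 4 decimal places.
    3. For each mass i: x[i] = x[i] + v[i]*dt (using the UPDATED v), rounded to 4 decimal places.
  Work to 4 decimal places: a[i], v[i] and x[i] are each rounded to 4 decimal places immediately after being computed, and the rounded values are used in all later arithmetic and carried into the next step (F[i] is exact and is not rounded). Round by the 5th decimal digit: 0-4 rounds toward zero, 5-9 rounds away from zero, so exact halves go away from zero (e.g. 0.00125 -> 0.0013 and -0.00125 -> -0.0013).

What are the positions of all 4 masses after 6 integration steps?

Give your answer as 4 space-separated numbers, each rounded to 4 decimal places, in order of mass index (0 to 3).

Answer: 3.6389 8.1729 13.8254 18.7239

Derivation:
Step 0: x=[3.0000 10.0000 14.0000 18.0000] v=[0.0000 0.0000 0.0000 0.0000]
Step 1: x=[3.0400 9.8800 14.0000 18.0400] v=[0.4000 -1.2000 0.0000 0.4000]
Step 2: x=[3.1168 9.6512 13.9968 18.1184] v=[0.7680 -2.2880 -0.0320 0.7840]
Step 3: x=[3.2243 9.3349 13.9846 18.2319] v=[1.0749 -3.1635 -0.1216 1.1354]
Step 4: x=[3.3540 8.9601 13.9563 18.3756] v=[1.2970 -3.7479 -0.2826 1.4365]
Step 5: x=[3.4958 8.5609 13.9050 18.5425] v=[1.4182 -3.9919 -0.5134 1.6688]
Step 6: x=[3.6389 8.1729 13.8254 18.7239] v=[1.4312 -3.8803 -0.7960 1.8138]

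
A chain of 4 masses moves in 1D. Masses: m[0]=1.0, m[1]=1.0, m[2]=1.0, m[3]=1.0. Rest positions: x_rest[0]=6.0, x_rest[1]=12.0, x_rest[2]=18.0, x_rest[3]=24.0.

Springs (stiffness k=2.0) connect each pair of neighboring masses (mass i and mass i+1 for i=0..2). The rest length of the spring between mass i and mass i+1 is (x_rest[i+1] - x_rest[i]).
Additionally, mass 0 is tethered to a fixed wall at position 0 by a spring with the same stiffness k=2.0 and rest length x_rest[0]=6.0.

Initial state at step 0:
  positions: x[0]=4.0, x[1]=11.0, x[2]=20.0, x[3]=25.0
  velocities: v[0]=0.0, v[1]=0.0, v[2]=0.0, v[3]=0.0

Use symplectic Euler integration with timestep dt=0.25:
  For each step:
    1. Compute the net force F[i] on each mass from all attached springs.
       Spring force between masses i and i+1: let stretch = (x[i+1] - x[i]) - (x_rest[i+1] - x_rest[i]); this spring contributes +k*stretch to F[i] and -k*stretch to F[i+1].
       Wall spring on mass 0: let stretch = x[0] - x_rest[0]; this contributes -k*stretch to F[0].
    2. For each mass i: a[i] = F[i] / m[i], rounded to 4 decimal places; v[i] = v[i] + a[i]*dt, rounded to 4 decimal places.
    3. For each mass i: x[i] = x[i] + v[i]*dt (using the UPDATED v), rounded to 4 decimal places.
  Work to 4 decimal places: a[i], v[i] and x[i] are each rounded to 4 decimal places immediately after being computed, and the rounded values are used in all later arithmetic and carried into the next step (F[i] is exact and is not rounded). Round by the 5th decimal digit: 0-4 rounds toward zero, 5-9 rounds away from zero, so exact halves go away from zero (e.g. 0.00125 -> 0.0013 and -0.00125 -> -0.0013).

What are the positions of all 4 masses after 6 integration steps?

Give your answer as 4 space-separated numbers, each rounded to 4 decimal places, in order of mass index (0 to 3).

Answer: 8.0861 12.9536 17.2484 24.3009

Derivation:
Step 0: x=[4.0000 11.0000 20.0000 25.0000] v=[0.0000 0.0000 0.0000 0.0000]
Step 1: x=[4.3750 11.2500 19.5000 25.1250] v=[1.5000 1.0000 -2.0000 0.5000]
Step 2: x=[5.0625 11.6719 18.6719 25.2969] v=[2.7500 1.6875 -3.3125 0.6875]
Step 3: x=[5.9434 12.1426 17.7969 25.3907] v=[3.5235 1.8828 -3.5000 0.3750]
Step 4: x=[6.8563 12.5452 17.1643 25.2852] v=[3.6514 1.6104 -2.5303 -0.4219]
Step 5: x=[7.6232 12.8141 16.9695 24.9146] v=[3.0677 1.0755 -0.7794 -1.4824]
Step 6: x=[8.0861 12.9536 17.2484 24.3009] v=[1.8516 0.5578 1.1155 -2.4550]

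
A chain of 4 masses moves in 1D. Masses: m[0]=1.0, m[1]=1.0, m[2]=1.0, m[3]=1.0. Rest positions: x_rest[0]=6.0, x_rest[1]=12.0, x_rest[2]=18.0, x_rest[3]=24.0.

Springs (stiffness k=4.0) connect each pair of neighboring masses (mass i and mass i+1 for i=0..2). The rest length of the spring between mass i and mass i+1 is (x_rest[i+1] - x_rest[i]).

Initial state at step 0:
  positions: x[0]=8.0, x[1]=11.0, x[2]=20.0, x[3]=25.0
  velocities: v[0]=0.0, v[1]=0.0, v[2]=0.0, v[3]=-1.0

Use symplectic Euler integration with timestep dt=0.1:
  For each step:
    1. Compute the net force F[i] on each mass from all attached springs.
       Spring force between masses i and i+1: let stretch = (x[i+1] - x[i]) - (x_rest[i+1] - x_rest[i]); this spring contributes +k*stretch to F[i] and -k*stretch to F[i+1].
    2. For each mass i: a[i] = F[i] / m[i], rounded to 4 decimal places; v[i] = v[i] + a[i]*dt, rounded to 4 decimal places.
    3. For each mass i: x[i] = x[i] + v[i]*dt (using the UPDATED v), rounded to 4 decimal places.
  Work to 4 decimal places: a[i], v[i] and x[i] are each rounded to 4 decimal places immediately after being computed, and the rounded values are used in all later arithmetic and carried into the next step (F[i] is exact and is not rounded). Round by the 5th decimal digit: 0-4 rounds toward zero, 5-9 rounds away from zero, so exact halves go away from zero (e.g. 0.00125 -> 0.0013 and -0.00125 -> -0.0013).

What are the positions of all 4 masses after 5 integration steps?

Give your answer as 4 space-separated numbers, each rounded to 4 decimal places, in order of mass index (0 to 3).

Answer: 6.6558 13.6393 18.2772 24.9277

Derivation:
Step 0: x=[8.0000 11.0000 20.0000 25.0000] v=[0.0000 0.0000 0.0000 -1.0000]
Step 1: x=[7.8800 11.2400 19.8400 24.9400] v=[-1.2000 2.4000 -1.6000 -0.6000]
Step 2: x=[7.6544 11.6896 19.5400 24.9160] v=[-2.2560 4.4960 -3.0000 -0.2400]
Step 3: x=[7.3502 12.2918 19.1410 24.9170] v=[-3.0419 6.0221 -3.9898 0.0096]
Step 4: x=[7.0037 12.9703 18.6991 24.9269] v=[-3.4653 6.7851 -4.4191 0.0992]
Step 5: x=[6.6558 13.6393 18.2772 24.9277] v=[-3.4787 6.6900 -4.2195 0.0081]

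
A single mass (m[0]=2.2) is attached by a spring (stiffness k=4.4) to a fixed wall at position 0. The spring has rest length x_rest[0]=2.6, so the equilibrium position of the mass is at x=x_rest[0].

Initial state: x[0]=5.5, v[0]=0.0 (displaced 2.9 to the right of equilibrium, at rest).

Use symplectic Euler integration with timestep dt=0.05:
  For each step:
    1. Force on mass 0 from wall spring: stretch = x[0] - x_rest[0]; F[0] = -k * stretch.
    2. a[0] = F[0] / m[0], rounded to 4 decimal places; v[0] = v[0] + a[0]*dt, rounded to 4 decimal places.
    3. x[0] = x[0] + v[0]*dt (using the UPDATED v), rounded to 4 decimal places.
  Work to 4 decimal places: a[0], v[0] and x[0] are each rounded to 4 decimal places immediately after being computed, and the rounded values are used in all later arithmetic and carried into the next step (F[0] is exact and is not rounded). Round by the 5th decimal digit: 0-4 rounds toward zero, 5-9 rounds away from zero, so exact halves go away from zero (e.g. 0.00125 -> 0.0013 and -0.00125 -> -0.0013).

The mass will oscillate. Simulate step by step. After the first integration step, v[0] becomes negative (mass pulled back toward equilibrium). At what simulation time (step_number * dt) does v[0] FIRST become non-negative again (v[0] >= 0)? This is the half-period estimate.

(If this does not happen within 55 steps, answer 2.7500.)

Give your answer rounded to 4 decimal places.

Answer: 2.2500

Derivation:
Step 0: x=[5.5000] v=[0.0000]
Step 1: x=[5.4855] v=[-0.2900]
Step 2: x=[5.4566] v=[-0.5786]
Step 3: x=[5.4134] v=[-0.8643]
Step 4: x=[5.3561] v=[-1.1456]
Step 5: x=[5.2850] v=[-1.4212]
Step 6: x=[5.2005] v=[-1.6897]
Step 7: x=[5.1030] v=[-1.9498]
Step 8: x=[4.9930] v=[-2.2001]
Step 9: x=[4.8710] v=[-2.4394]
Step 10: x=[4.7377] v=[-2.6665]
Step 11: x=[4.5937] v=[-2.8803]
Step 12: x=[4.4397] v=[-3.0797]
Step 13: x=[4.2765] v=[-3.2637]
Step 14: x=[4.1049] v=[-3.4314]
Step 15: x=[3.9258] v=[-3.5819]
Step 16: x=[3.7401] v=[-3.7145]
Step 17: x=[3.5487] v=[-3.8285]
Step 18: x=[3.3525] v=[-3.9234]
Step 19: x=[3.1526] v=[-3.9987]
Step 20: x=[2.9499] v=[-4.0540]
Step 21: x=[2.7455] v=[-4.0890]
Step 22: x=[2.5403] v=[-4.1036]
Step 23: x=[2.3354] v=[-4.0976]
Step 24: x=[2.1318] v=[-4.0711]
Step 25: x=[1.9306] v=[-4.0243]
Step 26: x=[1.7327] v=[-3.9574]
Step 27: x=[1.5392] v=[-3.8707]
Step 28: x=[1.3510] v=[-3.7646]
Step 29: x=[1.1690] v=[-3.6397]
Step 30: x=[0.9942] v=[-3.4966]
Step 31: x=[0.8274] v=[-3.3360]
Step 32: x=[0.6695] v=[-3.1587]
Step 33: x=[0.5212] v=[-2.9657]
Step 34: x=[0.3833] v=[-2.7578]
Step 35: x=[0.2565] v=[-2.5361]
Step 36: x=[0.1414] v=[-2.3018]
Step 37: x=[0.0386] v=[-2.0559]
Step 38: x=[-0.0514] v=[-1.7998]
Step 39: x=[-0.1281] v=[-1.5347]
Step 40: x=[-0.1912] v=[-1.2619]
Step 41: x=[-0.2403] v=[-0.9828]
Step 42: x=[-0.2752] v=[-0.6988]
Step 43: x=[-0.2958] v=[-0.4113]
Step 44: x=[-0.3019] v=[-0.1217]
Step 45: x=[-0.2935] v=[0.1685]
First v>=0 after going negative at step 45, time=2.2500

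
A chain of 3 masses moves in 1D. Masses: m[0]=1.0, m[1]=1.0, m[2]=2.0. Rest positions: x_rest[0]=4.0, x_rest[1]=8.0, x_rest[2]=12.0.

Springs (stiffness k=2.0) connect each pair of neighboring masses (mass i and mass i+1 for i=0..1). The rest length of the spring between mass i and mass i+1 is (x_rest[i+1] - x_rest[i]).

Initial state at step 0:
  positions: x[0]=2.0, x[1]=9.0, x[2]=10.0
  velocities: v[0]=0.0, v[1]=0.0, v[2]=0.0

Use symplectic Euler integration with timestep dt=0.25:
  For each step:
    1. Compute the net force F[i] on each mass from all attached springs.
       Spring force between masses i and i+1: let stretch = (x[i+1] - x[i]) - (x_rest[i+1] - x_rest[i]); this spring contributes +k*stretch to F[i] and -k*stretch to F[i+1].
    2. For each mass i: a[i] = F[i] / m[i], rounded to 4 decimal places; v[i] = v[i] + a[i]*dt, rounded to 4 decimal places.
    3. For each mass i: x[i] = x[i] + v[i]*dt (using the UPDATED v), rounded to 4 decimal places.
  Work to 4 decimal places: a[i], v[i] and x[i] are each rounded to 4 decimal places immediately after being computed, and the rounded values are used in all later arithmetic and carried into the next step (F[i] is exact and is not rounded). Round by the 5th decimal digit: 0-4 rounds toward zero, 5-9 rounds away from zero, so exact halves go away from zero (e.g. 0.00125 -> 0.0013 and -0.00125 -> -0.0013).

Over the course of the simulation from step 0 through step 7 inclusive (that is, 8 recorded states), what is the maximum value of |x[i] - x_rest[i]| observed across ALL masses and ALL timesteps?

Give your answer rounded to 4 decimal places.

Answer: 3.4600

Derivation:
Step 0: x=[2.0000 9.0000 10.0000] v=[0.0000 0.0000 0.0000]
Step 1: x=[2.3750 8.2500 10.1875] v=[1.5000 -3.0000 0.7500]
Step 2: x=[2.9844 7.0078 10.5039] v=[2.4375 -4.9688 1.2656]
Step 3: x=[3.5967 5.6997 10.8518] v=[2.4492 -5.2325 1.3916]
Step 4: x=[3.9719 4.7727 11.1277] v=[1.5007 -3.7080 1.1036]
Step 5: x=[3.9472 4.5400 11.2564] v=[-0.0989 -0.9309 0.5149]
Step 6: x=[3.4966 5.0727 11.2154] v=[-1.8025 2.1309 -0.1642]
Step 7: x=[2.7430 6.1763 11.0404] v=[-3.0145 4.4142 -0.6999]
Max displacement = 3.4600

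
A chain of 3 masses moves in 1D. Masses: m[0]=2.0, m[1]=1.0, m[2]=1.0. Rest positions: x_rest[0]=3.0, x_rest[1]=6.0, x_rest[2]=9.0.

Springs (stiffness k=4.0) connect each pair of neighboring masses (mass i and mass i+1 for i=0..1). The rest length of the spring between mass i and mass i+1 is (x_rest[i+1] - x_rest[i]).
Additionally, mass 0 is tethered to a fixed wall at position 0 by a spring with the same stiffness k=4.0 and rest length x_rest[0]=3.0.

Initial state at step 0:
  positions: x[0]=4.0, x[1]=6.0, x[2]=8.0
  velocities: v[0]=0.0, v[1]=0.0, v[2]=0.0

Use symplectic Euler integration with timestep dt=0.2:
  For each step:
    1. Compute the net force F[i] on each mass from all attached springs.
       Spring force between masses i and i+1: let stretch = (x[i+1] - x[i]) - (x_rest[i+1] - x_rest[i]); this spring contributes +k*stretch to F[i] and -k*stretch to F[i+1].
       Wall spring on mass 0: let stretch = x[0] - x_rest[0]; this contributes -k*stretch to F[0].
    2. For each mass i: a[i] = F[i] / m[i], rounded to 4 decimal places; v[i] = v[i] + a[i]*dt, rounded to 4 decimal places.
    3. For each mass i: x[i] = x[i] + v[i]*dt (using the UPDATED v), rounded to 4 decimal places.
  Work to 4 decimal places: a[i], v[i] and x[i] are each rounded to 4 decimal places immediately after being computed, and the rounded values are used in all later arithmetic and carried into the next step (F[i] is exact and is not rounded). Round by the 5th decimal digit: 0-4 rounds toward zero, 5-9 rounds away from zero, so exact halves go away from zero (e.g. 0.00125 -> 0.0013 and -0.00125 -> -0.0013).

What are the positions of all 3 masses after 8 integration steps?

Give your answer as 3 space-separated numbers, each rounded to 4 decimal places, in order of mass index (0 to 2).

Step 0: x=[4.0000 6.0000 8.0000] v=[0.0000 0.0000 0.0000]
Step 1: x=[3.8400 6.0000 8.1600] v=[-0.8000 0.0000 0.8000]
Step 2: x=[3.5456 6.0000 8.4544] v=[-1.4720 0.0000 1.4720]
Step 3: x=[3.1639 6.0000 8.8361] v=[-1.9085 0.0000 1.9085]
Step 4: x=[2.7560 6.0000 9.2440] v=[-2.0396 0.0000 2.0396]
Step 5: x=[2.3871 6.0000 9.6129] v=[-1.8444 0.0000 1.8444]
Step 6: x=[2.1163 6.0000 9.8837] v=[-1.3541 0.0000 1.3541]
Step 7: x=[1.9869 6.0000 10.0131] v=[-0.6471 0.0000 0.6471]
Step 8: x=[2.0196 6.0000 9.9804] v=[0.1634 0.0000 -0.1634]

Answer: 2.0196 6.0000 9.9804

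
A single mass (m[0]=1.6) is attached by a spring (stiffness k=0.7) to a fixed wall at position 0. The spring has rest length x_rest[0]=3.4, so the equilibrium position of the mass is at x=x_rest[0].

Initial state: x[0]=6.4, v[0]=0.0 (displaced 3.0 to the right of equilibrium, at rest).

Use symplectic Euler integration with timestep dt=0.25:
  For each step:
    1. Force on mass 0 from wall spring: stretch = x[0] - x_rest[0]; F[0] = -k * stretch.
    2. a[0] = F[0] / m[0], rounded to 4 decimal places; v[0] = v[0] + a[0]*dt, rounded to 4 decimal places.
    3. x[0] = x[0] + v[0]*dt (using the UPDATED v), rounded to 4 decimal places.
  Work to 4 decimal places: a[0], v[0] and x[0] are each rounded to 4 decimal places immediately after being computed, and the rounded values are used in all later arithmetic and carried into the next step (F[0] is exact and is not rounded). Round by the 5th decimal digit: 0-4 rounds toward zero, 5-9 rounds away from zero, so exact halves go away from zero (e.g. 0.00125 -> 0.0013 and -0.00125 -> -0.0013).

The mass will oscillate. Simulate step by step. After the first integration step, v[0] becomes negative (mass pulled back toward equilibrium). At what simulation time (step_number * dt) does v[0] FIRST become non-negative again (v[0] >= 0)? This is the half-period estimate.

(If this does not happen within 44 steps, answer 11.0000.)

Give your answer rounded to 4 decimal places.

Step 0: x=[6.4000] v=[0.0000]
Step 1: x=[6.3180] v=[-0.3281]
Step 2: x=[6.1562] v=[-0.6473]
Step 3: x=[5.9190] v=[-0.9488]
Step 4: x=[5.6129] v=[-1.2243]
Step 5: x=[5.2463] v=[-1.4663]
Step 6: x=[4.8292] v=[-1.6683]
Step 7: x=[4.3731] v=[-1.8246]
Step 8: x=[3.8904] v=[-1.9310]
Step 9: x=[3.3942] v=[-1.9847]
Step 10: x=[2.8982] v=[-1.9841]
Step 11: x=[2.4159] v=[-1.9292]
Step 12: x=[1.9605] v=[-1.8216]
Step 13: x=[1.5445] v=[-1.6642]
Step 14: x=[1.1792] v=[-1.4613]
Step 15: x=[0.8746] v=[-1.2184]
Step 16: x=[0.6391] v=[-0.9422]
Step 17: x=[0.4791] v=[-0.6402]
Step 18: x=[0.3989] v=[-0.3207]
Step 19: x=[0.4008] v=[0.0076]
First v>=0 after going negative at step 19, time=4.7500

Answer: 4.7500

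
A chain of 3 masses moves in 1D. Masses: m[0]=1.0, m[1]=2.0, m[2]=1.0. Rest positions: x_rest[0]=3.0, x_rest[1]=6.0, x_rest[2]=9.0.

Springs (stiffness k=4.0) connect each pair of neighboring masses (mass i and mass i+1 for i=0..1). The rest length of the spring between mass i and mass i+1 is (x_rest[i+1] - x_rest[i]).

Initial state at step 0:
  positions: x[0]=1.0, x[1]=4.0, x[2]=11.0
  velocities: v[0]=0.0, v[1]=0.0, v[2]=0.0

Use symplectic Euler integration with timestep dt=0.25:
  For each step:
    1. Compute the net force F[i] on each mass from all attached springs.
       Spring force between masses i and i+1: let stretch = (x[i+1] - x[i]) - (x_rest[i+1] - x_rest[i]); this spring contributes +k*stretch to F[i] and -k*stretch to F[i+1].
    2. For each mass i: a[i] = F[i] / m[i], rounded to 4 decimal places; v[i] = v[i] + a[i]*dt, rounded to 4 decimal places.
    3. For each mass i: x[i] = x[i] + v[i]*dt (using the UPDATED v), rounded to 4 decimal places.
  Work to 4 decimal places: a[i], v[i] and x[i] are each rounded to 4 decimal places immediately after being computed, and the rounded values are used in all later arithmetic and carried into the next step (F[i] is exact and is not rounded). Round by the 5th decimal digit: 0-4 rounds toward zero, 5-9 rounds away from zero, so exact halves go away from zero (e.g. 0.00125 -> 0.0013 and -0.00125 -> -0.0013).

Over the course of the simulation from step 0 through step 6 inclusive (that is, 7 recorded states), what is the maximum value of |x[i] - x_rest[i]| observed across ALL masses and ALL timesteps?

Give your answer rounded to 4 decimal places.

Step 0: x=[1.0000 4.0000 11.0000] v=[0.0000 0.0000 0.0000]
Step 1: x=[1.0000 4.5000 10.0000] v=[0.0000 2.0000 -4.0000]
Step 2: x=[1.1250 5.2500 8.3750] v=[0.5000 3.0000 -6.5000]
Step 3: x=[1.5313 5.8750 6.7188] v=[1.6250 2.5000 -6.6250]
Step 4: x=[2.2735 6.0625 5.6016] v=[2.9687 0.7501 -4.4688]
Step 5: x=[3.2129 5.7188 5.3496] v=[3.7577 -1.3749 -1.0079]
Step 6: x=[4.0288 5.0157 5.9399] v=[3.2636 -2.8125 2.3613]
Max displacement = 3.6504

Answer: 3.6504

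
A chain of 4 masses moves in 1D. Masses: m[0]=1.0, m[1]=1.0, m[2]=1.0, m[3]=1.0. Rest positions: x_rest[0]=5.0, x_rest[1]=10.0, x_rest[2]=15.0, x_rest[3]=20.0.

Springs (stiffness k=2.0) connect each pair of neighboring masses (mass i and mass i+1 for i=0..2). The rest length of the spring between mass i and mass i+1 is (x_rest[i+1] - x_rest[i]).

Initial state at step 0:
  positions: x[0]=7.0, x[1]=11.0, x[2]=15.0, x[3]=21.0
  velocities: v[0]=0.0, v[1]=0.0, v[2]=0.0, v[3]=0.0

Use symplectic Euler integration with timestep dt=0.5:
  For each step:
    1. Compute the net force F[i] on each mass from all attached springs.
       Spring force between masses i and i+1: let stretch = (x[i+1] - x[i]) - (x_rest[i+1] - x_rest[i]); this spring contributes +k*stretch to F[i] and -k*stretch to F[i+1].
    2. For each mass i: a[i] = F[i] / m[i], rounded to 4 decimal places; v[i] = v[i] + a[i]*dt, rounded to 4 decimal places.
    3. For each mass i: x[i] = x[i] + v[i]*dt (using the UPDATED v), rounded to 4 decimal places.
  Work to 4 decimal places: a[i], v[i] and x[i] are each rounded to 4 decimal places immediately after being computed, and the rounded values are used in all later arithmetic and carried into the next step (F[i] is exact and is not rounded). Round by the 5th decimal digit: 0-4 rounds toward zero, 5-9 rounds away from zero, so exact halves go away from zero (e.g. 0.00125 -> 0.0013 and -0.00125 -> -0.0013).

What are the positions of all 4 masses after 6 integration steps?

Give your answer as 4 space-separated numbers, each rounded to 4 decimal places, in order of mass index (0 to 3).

Answer: 6.0625 9.9375 16.0625 21.9375

Derivation:
Step 0: x=[7.0000 11.0000 15.0000 21.0000] v=[0.0000 0.0000 0.0000 0.0000]
Step 1: x=[6.5000 11.0000 16.0000 20.5000] v=[-1.0000 0.0000 2.0000 -1.0000]
Step 2: x=[5.7500 11.2500 16.7500 20.2500] v=[-1.5000 0.5000 1.5000 -0.5000]
Step 3: x=[5.2500 11.5000 16.5000 20.7500] v=[-1.0000 0.5000 -0.5000 1.0000]
Step 4: x=[5.3750 11.1250 15.8750 21.6250] v=[0.2500 -0.7500 -1.2500 1.7500]
Step 5: x=[5.8750 10.2500 15.7500 22.1250] v=[1.0000 -1.7500 -0.2500 1.0000]
Step 6: x=[6.0625 9.9375 16.0625 21.9375] v=[0.3750 -0.6250 0.6250 -0.3750]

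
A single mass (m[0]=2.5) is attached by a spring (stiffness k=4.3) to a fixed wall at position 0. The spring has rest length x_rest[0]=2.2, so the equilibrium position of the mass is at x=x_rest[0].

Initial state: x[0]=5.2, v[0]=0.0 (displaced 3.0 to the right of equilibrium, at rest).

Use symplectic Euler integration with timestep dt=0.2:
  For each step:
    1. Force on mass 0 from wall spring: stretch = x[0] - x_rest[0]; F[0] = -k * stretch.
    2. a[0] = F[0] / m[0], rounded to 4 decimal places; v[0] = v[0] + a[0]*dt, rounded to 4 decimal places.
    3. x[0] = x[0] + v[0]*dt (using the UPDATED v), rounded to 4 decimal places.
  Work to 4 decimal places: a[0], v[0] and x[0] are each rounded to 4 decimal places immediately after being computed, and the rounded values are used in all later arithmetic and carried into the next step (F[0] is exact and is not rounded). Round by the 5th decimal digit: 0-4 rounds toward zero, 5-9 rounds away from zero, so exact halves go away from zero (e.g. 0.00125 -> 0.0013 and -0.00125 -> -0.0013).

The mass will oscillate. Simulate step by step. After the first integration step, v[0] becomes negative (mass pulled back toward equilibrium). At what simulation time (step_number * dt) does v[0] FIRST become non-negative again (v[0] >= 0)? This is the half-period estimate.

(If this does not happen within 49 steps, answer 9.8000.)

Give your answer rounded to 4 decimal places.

Step 0: x=[5.2000] v=[0.0000]
Step 1: x=[4.9936] v=[-1.0320]
Step 2: x=[4.5950] v=[-1.9930]
Step 3: x=[4.0316] v=[-2.8169]
Step 4: x=[3.3422] v=[-3.4470]
Step 5: x=[2.5742] v=[-3.8399]
Step 6: x=[1.7805] v=[-3.9686]
Step 7: x=[1.0156] v=[-3.8243]
Step 8: x=[0.3322] v=[-3.4169]
Step 9: x=[-0.2227] v=[-2.7744]
Step 10: x=[-0.6109] v=[-1.9410]
Step 11: x=[-0.8057] v=[-0.9741]
Step 12: x=[-0.7937] v=[0.0599]
First v>=0 after going negative at step 12, time=2.4000

Answer: 2.4000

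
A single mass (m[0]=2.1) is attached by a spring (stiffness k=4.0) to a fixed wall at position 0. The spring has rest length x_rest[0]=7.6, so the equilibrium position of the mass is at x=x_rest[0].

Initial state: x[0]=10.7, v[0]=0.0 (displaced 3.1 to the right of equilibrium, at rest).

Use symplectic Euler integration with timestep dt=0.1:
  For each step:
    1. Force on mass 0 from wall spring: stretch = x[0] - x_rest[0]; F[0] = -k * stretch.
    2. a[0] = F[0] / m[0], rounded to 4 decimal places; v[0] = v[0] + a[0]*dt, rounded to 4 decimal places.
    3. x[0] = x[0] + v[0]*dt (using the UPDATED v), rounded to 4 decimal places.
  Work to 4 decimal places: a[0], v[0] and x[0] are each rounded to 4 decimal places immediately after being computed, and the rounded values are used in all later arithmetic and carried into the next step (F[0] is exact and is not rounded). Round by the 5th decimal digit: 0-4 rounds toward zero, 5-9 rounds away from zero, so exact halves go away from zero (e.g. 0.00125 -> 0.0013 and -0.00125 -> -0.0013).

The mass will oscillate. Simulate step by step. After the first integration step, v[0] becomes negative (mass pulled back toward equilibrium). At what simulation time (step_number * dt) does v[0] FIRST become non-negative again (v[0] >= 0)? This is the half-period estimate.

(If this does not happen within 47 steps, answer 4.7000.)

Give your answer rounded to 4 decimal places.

Answer: 2.3000

Derivation:
Step 0: x=[10.7000] v=[0.0000]
Step 1: x=[10.6410] v=[-0.5905]
Step 2: x=[10.5240] v=[-1.1697]
Step 3: x=[10.3513] v=[-1.7267]
Step 4: x=[10.1262] v=[-2.2508]
Step 5: x=[9.8530] v=[-2.7320]
Step 6: x=[9.5369] v=[-3.1611]
Step 7: x=[9.1839] v=[-3.5300]
Step 8: x=[8.8007] v=[-3.8317]
Step 9: x=[8.3947] v=[-4.0604]
Step 10: x=[7.9735] v=[-4.2118]
Step 11: x=[7.5452] v=[-4.2829]
Step 12: x=[7.1180] v=[-4.2725]
Step 13: x=[6.6999] v=[-4.1807]
Step 14: x=[6.2990] v=[-4.0093]
Step 15: x=[5.9229] v=[-3.7615]
Step 16: x=[5.5787] v=[-3.4421]
Step 17: x=[5.2730] v=[-3.0571]
Step 18: x=[5.0116] v=[-2.6139]
Step 19: x=[4.7995] v=[-2.1209]
Step 20: x=[4.6408] v=[-1.5875]
Step 21: x=[4.5384] v=[-1.0238]
Step 22: x=[4.4943] v=[-0.4406]
Step 23: x=[4.5094] v=[0.1510]
First v>=0 after going negative at step 23, time=2.3000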